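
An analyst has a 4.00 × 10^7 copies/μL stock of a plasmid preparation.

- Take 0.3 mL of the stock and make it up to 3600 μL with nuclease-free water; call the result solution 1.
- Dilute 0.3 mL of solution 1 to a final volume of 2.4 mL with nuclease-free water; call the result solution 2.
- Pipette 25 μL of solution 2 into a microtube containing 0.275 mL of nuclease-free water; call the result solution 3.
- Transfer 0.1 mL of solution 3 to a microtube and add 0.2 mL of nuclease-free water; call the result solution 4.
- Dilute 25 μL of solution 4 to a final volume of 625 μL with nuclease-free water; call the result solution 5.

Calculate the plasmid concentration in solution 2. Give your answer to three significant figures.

4.17 × 10^5 copies/μL

Step 1: 0.3 mL brought to 3600 μL → factor 3.6/0.3 = 12
Step 2: 0.3 mL brought to 2.4 mL → factor 2.4/0.3 = 8
Dilution factor through solution 2 = 12 × 8 = 96
[solution 2] = 4.00 × 10^7 copies/μL / 96 = 4.17 × 10^5 copies/μL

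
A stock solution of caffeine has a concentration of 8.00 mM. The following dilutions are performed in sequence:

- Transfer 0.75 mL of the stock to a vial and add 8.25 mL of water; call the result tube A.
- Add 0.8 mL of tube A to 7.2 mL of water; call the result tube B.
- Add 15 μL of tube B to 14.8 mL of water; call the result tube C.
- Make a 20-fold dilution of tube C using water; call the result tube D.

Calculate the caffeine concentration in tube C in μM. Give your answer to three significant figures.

Step 1: 0.75 mL + 8.25 mL = 9 mL total → factor 9/0.75 = 12
Step 2: 0.8 mL + 7.2 mL = 8 mL total → factor 8/0.8 = 10
Step 3: 15 μL + 14.8 mL = 14815 μL total → factor 14815/15 = 987.67
Dilution factor through tube C = 12 × 10 × 987.67 = 1.1852 × 10^5
[tube C] = 8.00 mM / 1.1852 × 10^5 = 6.750 × 10^-5 mM = 0.0675 μM

0.0675 μM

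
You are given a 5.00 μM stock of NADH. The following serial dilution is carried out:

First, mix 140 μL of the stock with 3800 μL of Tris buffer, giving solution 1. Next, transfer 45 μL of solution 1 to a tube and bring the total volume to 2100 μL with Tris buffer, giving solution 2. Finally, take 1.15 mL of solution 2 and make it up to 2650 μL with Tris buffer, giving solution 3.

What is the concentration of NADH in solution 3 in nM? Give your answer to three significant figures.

Step 1: 140 μL + 3800 μL = 3940 μL total → factor 3940/140 = 28.143
Step 2: 45 μL brought to 2100 μL → factor 2100/45 = 46.667
Step 3: 1.15 mL brought to 2650 μL → factor 2.65/1.15 = 2.3043
Overall dilution factor = 28.143 × 46.667 × 2.3043 = 3026.4
Final = 5.00 μM / 3026.4 = 0.001652 μM = 1.65 nM

1.65 nM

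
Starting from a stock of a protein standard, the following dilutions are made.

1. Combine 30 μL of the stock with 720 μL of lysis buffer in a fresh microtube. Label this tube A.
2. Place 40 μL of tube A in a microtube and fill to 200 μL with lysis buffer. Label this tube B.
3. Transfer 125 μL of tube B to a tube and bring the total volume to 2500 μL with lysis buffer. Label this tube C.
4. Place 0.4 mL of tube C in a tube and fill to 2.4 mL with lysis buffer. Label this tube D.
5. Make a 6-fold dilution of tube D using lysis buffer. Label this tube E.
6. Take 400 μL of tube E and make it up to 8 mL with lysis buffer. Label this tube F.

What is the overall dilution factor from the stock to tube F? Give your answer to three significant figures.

Step 1: 30 μL + 720 μL = 750 μL total → factor 750/30 = 25
Step 2: 40 μL brought to 200 μL → factor 200/40 = 5
Step 3: 125 μL brought to 2500 μL → factor 2500/125 = 20
Step 4: 0.4 mL brought to 2.4 mL → factor 2.4/0.4 = 6
Step 5: 6-fold → factor 6
Step 6: 400 μL brought to 8 mL → factor 8000/400 = 20
Overall dilution factor = 25 × 5 × 20 × 6 × 6 × 20 = 1.8 × 10^6

1.80 × 10^6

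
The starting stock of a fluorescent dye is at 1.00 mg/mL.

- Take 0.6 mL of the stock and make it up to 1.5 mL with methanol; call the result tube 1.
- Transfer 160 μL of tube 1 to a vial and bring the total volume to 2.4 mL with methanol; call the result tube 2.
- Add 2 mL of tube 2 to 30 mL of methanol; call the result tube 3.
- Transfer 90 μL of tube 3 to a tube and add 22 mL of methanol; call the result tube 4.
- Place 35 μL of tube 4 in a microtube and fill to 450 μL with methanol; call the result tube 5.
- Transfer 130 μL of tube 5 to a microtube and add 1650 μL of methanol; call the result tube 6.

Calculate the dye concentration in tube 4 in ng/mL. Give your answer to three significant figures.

6.79 ng/mL

Step 1: 0.6 mL brought to 1.5 mL → factor 1.5/0.6 = 2.5
Step 2: 160 μL brought to 2.4 mL → factor 2400/160 = 15
Step 3: 2 mL + 30 mL = 32 mL total → factor 32/2 = 16
Step 4: 90 μL + 22 mL = 22090 μL total → factor 22090/90 = 245.44
Dilution factor through tube 4 = 2.5 × 15 × 16 × 245.44 = 1.4727 × 10^5
[tube 4] = 1.00 mg/mL / 1.4727 × 10^5 = 6.790 × 10^-6 mg/mL = 6.79 ng/mL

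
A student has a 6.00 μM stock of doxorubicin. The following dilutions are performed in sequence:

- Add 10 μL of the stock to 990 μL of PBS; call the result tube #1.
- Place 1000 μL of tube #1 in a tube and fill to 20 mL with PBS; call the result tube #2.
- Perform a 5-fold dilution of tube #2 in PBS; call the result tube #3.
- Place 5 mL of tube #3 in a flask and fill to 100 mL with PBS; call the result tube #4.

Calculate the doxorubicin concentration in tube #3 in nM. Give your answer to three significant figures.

Step 1: 10 μL + 990 μL = 1000 μL total → factor 1000/10 = 100
Step 2: 1000 μL brought to 20 mL → factor 20000/1000 = 20
Step 3: 5-fold → factor 5
Dilution factor through tube #3 = 100 × 20 × 5 = 10000
[tube #3] = 6.00 μM / 10000 = 0.0006000 μM = 0.600 nM

0.600 nM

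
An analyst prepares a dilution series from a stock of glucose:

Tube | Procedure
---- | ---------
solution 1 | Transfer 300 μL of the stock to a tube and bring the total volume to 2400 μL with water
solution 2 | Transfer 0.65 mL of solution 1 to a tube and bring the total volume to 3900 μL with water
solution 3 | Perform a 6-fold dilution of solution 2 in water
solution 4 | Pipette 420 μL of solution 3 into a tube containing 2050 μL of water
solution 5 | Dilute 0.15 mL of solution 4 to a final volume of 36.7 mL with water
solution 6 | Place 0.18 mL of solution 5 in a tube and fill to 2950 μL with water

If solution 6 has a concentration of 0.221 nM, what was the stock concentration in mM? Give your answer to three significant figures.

1.50 mM

Step 1: 300 μL brought to 2400 μL → factor 2400/300 = 8
Step 2: 0.65 mL brought to 3900 μL → factor 3.9/0.65 = 6
Step 3: 6-fold → factor 6
Step 4: 420 μL + 2050 μL = 2470 μL total → factor 2470/420 = 5.881
Step 5: 0.15 mL brought to 36.7 mL → factor 36.7/0.15 = 244.67
Step 6: 0.18 mL brought to 2950 μL → factor 2.95/0.18 = 16.389
Overall dilution factor = 8 × 6 × 6 × 5.881 × 244.67 × 16.389 = 6.7915 × 10^6
Stock = 0.221 nM × 6.7915 × 10^6 = 1.501 × 10^6 nM = 1.50 mM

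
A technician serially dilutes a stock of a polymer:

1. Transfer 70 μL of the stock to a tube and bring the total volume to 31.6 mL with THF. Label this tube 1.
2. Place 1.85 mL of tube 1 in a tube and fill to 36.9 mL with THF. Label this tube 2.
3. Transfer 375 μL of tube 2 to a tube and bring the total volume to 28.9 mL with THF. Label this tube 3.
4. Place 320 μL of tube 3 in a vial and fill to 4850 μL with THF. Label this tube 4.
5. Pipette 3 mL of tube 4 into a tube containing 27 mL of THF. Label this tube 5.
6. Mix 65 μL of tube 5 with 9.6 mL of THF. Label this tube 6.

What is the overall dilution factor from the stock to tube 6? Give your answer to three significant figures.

1.56 × 10^10

Step 1: 70 μL brought to 31.6 mL → factor 31600/70 = 451.43
Step 2: 1.85 mL brought to 36.9 mL → factor 36.9/1.85 = 19.946
Step 3: 375 μL brought to 28.9 mL → factor 28900/375 = 77.067
Step 4: 320 μL brought to 4850 μL → factor 4850/320 = 15.156
Step 5: 3 mL + 27 mL = 30 mL total → factor 30/3 = 10
Step 6: 65 μL + 9.6 mL = 9665 μL total → factor 9665/65 = 148.69
Overall dilution factor = 451.43 × 19.946 × 77.067 × 15.156 × 10 × 148.69 = 1.5638 × 10^10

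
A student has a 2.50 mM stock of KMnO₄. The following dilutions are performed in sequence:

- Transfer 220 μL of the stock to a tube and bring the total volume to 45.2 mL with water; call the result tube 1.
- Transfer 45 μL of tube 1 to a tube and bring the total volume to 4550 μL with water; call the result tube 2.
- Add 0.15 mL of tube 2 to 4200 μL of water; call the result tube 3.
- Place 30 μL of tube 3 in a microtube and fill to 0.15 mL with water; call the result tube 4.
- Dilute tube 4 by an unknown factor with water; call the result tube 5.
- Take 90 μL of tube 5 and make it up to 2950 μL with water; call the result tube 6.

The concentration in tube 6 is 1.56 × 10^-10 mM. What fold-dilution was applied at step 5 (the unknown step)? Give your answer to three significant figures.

Step 1: 220 μL brought to 45.2 mL → factor 45200/220 = 205.45
Step 2: 45 μL brought to 4550 μL → factor 4550/45 = 101.11
Step 3: 0.15 mL + 4200 μL = 4.35 mL total → factor 4.35/0.15 = 29
Step 4: 30 μL brought to 0.15 mL → factor 150/30 = 5
Step 5: unknown factor x
Step 6: 90 μL brought to 2950 μL → factor 2950/90 = 32.778
Product of known-step factors = 9.8733 × 10^7
Overall factor = 2.50 mM / (1.56 × 10^-10 mM) = 1.6026 × 10^10
x = 1.6026 × 10^10 / 9.8733 × 10^7 = 162

162-fold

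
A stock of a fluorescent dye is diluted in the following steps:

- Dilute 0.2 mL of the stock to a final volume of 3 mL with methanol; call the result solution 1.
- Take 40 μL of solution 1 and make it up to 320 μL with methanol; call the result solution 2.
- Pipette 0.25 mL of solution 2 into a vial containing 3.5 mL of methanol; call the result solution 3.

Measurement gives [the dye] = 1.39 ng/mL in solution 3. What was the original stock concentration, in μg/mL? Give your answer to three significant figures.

Step 1: 0.2 mL brought to 3 mL → factor 3/0.2 = 15
Step 2: 40 μL brought to 320 μL → factor 320/40 = 8
Step 3: 0.25 mL + 3.5 mL = 3.75 mL total → factor 3.75/0.25 = 15
Overall dilution factor = 15 × 8 × 15 = 1800
Stock = 1.39 ng/mL × 1800 = 2502 ng/mL = 2.50 μg/mL

2.50 μg/mL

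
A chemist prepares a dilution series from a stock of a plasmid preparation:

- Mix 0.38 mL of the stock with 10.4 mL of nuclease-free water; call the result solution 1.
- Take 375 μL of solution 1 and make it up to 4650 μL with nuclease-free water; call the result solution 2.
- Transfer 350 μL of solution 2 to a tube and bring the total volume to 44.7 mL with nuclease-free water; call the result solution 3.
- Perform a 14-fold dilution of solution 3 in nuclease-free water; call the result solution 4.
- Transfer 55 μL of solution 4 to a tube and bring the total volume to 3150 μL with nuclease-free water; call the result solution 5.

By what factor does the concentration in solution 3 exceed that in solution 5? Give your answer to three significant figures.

Step 1: 0.38 mL + 10.4 mL = 10.78 mL total → factor 10.78/0.38 = 28.368
Step 2: 375 μL brought to 4650 μL → factor 4650/375 = 12.4
Step 3: 350 μL brought to 44.7 mL → factor 44700/350 = 127.71
Step 4: 14-fold → factor 14
Step 5: 55 μL brought to 3150 μL → factor 3150/55 = 57.273
Dilution factor to solution 3 = 44926; to solution 5 = 3.6022 × 10^7
[solution 3]/[solution 5] = (factor to solution 5)/(factor to solution 3) = 3.6022 × 10^7/44926 = 802

802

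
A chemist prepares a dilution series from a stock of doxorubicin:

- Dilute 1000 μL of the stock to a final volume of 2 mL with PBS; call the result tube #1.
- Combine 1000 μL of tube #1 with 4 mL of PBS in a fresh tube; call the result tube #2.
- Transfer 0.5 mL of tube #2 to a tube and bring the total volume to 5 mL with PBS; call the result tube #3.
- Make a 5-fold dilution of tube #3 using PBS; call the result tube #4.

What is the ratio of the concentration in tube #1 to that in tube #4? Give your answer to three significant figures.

250

Step 1: 1000 μL brought to 2 mL → factor 2000/1000 = 2
Step 2: 1000 μL + 4 mL = 5000 μL total → factor 5000/1000 = 5
Step 3: 0.5 mL brought to 5 mL → factor 5/0.5 = 10
Step 4: 5-fold → factor 5
Dilution factor to tube #1 = 2; to tube #4 = 500
[tube #1]/[tube #4] = (factor to tube #4)/(factor to tube #1) = 500/2 = 250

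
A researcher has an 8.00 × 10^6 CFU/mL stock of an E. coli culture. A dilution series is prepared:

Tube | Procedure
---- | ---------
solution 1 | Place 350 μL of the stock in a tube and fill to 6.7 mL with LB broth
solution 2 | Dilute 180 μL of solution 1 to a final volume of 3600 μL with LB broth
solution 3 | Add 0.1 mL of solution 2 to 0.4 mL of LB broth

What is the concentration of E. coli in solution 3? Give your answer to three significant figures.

Step 1: 350 μL brought to 6.7 mL → factor 6700/350 = 19.143
Step 2: 180 μL brought to 3600 μL → factor 3600/180 = 20
Step 3: 0.1 mL + 0.4 mL = 0.5 mL total → factor 0.5/0.1 = 5
Overall dilution factor = 19.143 × 20 × 5 = 1914.3
Final = 8.00 × 10^6 CFU/mL / 1914.3 = 4.18 × 10^3 CFU/mL

4.18 × 10^3 CFU/mL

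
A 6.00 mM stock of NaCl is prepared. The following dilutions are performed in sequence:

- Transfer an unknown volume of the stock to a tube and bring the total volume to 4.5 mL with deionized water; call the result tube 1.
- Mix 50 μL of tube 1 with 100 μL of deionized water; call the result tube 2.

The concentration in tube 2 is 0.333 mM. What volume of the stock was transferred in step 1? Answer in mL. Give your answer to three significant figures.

0.749 mL

Step 1: v brought to 4.5 mL → factor = 4.5 mL/v
Step 2: 50 μL + 100 μL = 150 μL total → factor 150/50 = 3
Product of known-step factors = 3
Overall factor = 6.00 mM / (0.333 mM) = 18.018
Step-1 factor = 18.018 / 3 = 6.006
v = 4.5 mL / 6.006 = 0.749 mL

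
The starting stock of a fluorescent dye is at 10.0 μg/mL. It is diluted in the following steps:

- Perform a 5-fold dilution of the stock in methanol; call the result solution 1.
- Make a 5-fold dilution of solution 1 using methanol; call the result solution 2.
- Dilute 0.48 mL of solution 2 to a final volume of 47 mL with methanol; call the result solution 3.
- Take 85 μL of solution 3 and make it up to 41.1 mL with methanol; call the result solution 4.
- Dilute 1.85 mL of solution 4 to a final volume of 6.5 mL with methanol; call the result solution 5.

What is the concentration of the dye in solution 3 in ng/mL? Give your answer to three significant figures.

4.09 ng/mL

Step 1: 5-fold → factor 5
Step 2: 5-fold → factor 5
Step 3: 0.48 mL brought to 47 mL → factor 47/0.48 = 97.917
Dilution factor through solution 3 = 5 × 5 × 97.917 = 2447.9
[solution 3] = 10.0 μg/mL / 2447.9 = 0.004085 μg/mL = 4.09 ng/mL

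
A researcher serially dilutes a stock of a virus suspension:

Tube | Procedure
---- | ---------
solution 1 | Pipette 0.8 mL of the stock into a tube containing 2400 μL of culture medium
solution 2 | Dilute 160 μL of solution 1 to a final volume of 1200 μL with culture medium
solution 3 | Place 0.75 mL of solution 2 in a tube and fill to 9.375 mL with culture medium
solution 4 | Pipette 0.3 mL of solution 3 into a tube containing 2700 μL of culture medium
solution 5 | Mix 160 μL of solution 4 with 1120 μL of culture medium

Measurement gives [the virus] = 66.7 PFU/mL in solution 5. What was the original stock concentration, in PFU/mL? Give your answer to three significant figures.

Step 1: 0.8 mL + 2400 μL = 3.2 mL total → factor 3.2/0.8 = 4
Step 2: 160 μL brought to 1200 μL → factor 1200/160 = 7.5
Step 3: 0.75 mL brought to 9.375 mL → factor 9.375/0.75 = 12.5
Step 4: 0.3 mL + 2700 μL = 3 mL total → factor 3/0.3 = 10
Step 5: 160 μL + 1120 μL = 1280 μL total → factor 1280/160 = 8
Overall dilution factor = 4 × 7.5 × 12.5 × 10 × 8 = 30000
Stock = 66.7 PFU/mL × 30000 = 2.00 × 10^6 PFU/mL

2.00 × 10^6 PFU/mL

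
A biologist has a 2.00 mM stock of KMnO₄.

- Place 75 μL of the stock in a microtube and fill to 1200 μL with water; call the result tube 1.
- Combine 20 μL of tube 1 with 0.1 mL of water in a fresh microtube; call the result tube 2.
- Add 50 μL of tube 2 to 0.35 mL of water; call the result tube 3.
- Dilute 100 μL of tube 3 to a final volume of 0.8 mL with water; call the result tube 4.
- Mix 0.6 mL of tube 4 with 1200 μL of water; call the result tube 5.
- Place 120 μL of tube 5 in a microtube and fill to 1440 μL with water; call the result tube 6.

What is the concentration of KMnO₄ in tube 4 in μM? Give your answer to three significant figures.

0.326 μM

Step 1: 75 μL brought to 1200 μL → factor 1200/75 = 16
Step 2: 20 μL + 0.1 mL = 120 μL total → factor 120/20 = 6
Step 3: 50 μL + 0.35 mL = 400 μL total → factor 400/50 = 8
Step 4: 100 μL brought to 0.8 mL → factor 800/100 = 8
Dilution factor through tube 4 = 16 × 6 × 8 × 8 = 6144
[tube 4] = 2.00 mM / 6144 = 0.0003255 mM = 0.326 μM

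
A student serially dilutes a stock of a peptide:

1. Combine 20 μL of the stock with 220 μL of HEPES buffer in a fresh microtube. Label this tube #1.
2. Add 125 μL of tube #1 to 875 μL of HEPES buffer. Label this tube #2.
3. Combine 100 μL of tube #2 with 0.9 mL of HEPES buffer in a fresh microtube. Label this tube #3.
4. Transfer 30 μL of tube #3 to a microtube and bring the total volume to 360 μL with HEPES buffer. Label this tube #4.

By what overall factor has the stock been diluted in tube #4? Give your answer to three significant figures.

1.15 × 10^4

Step 1: 20 μL + 220 μL = 240 μL total → factor 240/20 = 12
Step 2: 125 μL + 875 μL = 1000 μL total → factor 1000/125 = 8
Step 3: 100 μL + 0.9 mL = 1000 μL total → factor 1000/100 = 10
Step 4: 30 μL brought to 360 μL → factor 360/30 = 12
Overall dilution factor = 12 × 8 × 10 × 12 = 11520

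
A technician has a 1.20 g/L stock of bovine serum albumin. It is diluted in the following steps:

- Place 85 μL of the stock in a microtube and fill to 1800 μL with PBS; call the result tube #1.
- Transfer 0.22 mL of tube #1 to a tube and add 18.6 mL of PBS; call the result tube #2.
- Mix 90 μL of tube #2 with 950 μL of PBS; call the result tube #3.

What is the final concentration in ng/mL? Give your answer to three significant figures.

Step 1: 85 μL brought to 1800 μL → factor 1800/85 = 21.176
Step 2: 0.22 mL + 18.6 mL = 18.82 mL total → factor 18.82/0.22 = 85.545
Step 3: 90 μL + 950 μL = 1040 μL total → factor 1040/90 = 11.556
Overall dilution factor = 21.176 × 85.545 × 11.556 = 20933
Final = 1.20 g/L / 20933 = 5.732 × 10^-5 g/L = 57.3 ng/mL

57.3 ng/mL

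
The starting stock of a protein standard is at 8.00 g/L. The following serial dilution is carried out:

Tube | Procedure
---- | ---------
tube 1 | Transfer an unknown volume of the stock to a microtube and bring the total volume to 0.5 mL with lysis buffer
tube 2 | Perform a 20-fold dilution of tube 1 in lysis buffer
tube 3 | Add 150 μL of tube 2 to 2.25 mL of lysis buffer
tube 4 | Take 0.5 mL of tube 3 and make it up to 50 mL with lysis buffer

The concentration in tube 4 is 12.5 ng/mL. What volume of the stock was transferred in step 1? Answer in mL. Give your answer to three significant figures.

0.0250 mL

Step 1: v brought to 0.5 mL → factor = 0.5 mL/v
Step 2: 20-fold → factor 20
Step 3: 150 μL + 2.25 mL = 2400 μL total → factor 2400/150 = 16
Step 4: 0.5 mL brought to 50 mL → factor 50/0.5 = 100
Product of known-step factors = 32000
Overall factor = 8.00 g/L / (12.5 ng/mL) = 6.4 × 10^5
Step-1 factor = 6.4 × 10^5 / 32000 = 20
v = 0.5 mL / 20 = 0.0250 mL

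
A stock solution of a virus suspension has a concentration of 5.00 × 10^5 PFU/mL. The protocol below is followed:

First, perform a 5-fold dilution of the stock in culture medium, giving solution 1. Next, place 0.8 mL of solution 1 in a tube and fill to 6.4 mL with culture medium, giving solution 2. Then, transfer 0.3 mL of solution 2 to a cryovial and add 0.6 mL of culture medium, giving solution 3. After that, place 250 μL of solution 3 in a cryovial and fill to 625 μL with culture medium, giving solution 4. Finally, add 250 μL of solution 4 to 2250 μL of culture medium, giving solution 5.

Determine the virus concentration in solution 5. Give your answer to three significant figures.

167 PFU/mL

Step 1: 5-fold → factor 5
Step 2: 0.8 mL brought to 6.4 mL → factor 6.4/0.8 = 8
Step 3: 0.3 mL + 0.6 mL = 0.9 mL total → factor 0.9/0.3 = 3
Step 4: 250 μL brought to 625 μL → factor 625/250 = 2.5
Step 5: 250 μL + 2250 μL = 2500 μL total → factor 2500/250 = 10
Overall dilution factor = 5 × 8 × 3 × 2.5 × 10 = 3000
Final = 5.00 × 10^5 PFU/mL / 3000 = 167 PFU/mL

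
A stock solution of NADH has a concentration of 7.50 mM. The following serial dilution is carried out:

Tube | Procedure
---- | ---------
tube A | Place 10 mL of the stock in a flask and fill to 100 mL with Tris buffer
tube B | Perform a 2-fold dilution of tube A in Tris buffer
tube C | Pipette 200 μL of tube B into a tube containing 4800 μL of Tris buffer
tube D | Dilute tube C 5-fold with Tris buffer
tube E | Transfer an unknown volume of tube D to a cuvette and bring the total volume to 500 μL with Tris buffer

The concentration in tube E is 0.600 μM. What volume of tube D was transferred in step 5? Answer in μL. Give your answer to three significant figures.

100 μL

Step 1: 10 mL brought to 100 mL → factor 100/10 = 10
Step 2: 2-fold → factor 2
Step 3: 200 μL + 4800 μL = 5000 μL total → factor 5000/200 = 25
Step 4: 5-fold → factor 5
Step 5: v brought to 500 μL → factor = 500 μL/v
Product of known-step factors = 2500
Overall factor = 7.50 mM / (0.600 μM) = 12500
Step-5 factor = 12500 / 2500 = 5
v = 500 μL / 5 = 100 μL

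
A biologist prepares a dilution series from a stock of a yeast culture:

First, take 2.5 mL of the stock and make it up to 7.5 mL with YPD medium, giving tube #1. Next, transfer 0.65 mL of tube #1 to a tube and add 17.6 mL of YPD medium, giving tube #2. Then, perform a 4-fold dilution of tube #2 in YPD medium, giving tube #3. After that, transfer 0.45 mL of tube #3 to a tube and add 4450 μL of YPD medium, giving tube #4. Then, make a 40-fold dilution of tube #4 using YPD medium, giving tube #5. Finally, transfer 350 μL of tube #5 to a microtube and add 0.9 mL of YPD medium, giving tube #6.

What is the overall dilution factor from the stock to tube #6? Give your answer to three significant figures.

5.24 × 10^5

Step 1: 2.5 mL brought to 7.5 mL → factor 7.5/2.5 = 3
Step 2: 0.65 mL + 17.6 mL = 18.25 mL total → factor 18.25/0.65 = 28.077
Step 3: 4-fold → factor 4
Step 4: 0.45 mL + 4450 μL = 4.9 mL total → factor 4.9/0.45 = 10.889
Step 5: 40-fold → factor 40
Step 6: 350 μL + 0.9 mL = 1250 μL total → factor 1250/350 = 3.5714
Overall dilution factor = 3 × 28.077 × 4 × 10.889 × 40 × 3.5714 = 5.241 × 10^5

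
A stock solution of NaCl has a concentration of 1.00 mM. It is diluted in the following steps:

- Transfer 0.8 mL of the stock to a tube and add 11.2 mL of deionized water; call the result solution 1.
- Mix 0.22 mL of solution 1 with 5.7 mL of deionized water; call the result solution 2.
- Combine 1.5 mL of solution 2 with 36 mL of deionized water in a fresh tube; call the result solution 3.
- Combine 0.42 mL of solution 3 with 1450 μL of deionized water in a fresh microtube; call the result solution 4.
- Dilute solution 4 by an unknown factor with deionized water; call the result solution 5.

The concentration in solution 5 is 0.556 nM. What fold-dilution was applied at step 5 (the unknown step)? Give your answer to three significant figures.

40.0-fold

Step 1: 0.8 mL + 11.2 mL = 12 mL total → factor 12/0.8 = 15
Step 2: 0.22 mL + 5.7 mL = 5.92 mL total → factor 5.92/0.22 = 26.909
Step 3: 1.5 mL + 36 mL = 37.5 mL total → factor 37.5/1.5 = 25
Step 4: 0.42 mL + 1450 μL = 1.87 mL total → factor 1.87/0.42 = 4.4524
Step 5: unknown factor x
Product of known-step factors = 44929
Overall factor = 1.00 mM / (0.556 nM) = 1.7986 × 10^6
x = 1.7986 × 10^6 / 44929 = 40.0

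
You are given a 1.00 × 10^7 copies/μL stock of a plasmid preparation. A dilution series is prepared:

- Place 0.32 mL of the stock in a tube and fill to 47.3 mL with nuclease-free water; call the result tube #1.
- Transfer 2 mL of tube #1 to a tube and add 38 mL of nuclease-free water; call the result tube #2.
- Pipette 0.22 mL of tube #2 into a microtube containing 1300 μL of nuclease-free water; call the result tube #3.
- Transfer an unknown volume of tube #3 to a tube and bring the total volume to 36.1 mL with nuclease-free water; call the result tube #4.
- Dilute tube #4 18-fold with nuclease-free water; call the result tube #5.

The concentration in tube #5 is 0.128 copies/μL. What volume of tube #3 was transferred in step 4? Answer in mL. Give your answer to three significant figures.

0.170 mL

Step 1: 0.32 mL brought to 47.3 mL → factor 47.3/0.32 = 147.81
Step 2: 2 mL + 38 mL = 40 mL total → factor 40/2 = 20
Step 3: 0.22 mL + 1300 μL = 1.52 mL total → factor 1.52/0.22 = 6.9091
Step 4: v brought to 36.1 mL → factor = 36.1 mL/v
Step 5: 18-fold → factor 18
Product of known-step factors = 3.6765 × 10^5
Overall factor = 1.00 × 10^7 copies/μL / (0.128 copies/μL) = 7.8125 × 10^7
Step-4 factor = 7.8125 × 10^7 / 3.6765 × 10^5 = 212.5
v = 36.1 mL / 212.5 = 0.170 mL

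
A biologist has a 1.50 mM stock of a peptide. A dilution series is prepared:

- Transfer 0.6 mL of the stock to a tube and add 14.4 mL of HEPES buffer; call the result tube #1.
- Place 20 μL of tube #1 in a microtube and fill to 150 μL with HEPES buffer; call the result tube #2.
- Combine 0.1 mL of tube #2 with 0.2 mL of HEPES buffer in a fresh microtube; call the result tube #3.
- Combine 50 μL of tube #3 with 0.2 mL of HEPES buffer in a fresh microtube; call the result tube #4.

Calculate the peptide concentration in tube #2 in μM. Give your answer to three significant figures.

8.00 μM

Step 1: 0.6 mL + 14.4 mL = 15 mL total → factor 15/0.6 = 25
Step 2: 20 μL brought to 150 μL → factor 150/20 = 7.5
Dilution factor through tube #2 = 25 × 7.5 = 187.5
[tube #2] = 1.50 mM / 187.5 = 0.008000 mM = 8.00 μM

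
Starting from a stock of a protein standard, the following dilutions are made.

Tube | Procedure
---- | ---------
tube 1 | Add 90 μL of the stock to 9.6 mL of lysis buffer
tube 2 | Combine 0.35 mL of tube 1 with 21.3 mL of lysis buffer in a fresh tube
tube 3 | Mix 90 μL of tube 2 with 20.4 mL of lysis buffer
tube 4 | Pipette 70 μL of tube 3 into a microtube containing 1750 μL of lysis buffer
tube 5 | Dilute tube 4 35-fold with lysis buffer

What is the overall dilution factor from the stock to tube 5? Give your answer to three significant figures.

Step 1: 90 μL + 9.6 mL = 9690 μL total → factor 9690/90 = 107.67
Step 2: 0.35 mL + 21.3 mL = 21.65 mL total → factor 21.65/0.35 = 61.857
Step 3: 90 μL + 20.4 mL = 20490 μL total → factor 20490/90 = 227.67
Step 4: 70 μL + 1750 μL = 1820 μL total → factor 1820/70 = 26
Step 5: 35-fold → factor 35
Overall dilution factor = 107.67 × 61.857 × 227.67 × 26 × 35 = 1.3798 × 10^9

1.38 × 10^9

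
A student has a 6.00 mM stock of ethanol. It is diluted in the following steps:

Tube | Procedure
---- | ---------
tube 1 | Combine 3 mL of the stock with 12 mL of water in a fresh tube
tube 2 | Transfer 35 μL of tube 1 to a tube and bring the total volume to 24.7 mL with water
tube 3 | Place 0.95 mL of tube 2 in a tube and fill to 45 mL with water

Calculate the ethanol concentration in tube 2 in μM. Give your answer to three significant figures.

1.70 μM

Step 1: 3 mL + 12 mL = 15 mL total → factor 15/3 = 5
Step 2: 35 μL brought to 24.7 mL → factor 24700/35 = 705.71
Dilution factor through tube 2 = 5 × 705.71 = 3528.6
[tube 2] = 6.00 mM / 3528.6 = 0.001700 mM = 1.70 μM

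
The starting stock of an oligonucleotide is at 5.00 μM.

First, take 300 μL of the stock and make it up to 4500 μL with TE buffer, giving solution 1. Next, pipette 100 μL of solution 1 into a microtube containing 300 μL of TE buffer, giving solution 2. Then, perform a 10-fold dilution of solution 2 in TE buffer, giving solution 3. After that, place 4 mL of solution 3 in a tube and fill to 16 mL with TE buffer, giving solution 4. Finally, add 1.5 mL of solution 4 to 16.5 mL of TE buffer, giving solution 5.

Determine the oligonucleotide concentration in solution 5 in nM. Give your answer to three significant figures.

Step 1: 300 μL brought to 4500 μL → factor 4500/300 = 15
Step 2: 100 μL + 300 μL = 400 μL total → factor 400/100 = 4
Step 3: 10-fold → factor 10
Step 4: 4 mL brought to 16 mL → factor 16/4 = 4
Step 5: 1.5 mL + 16.5 mL = 18 mL total → factor 18/1.5 = 12
Overall dilution factor = 15 × 4 × 10 × 4 × 12 = 28800
Final = 5.00 μM / 28800 = 0.0001736 μM = 0.174 nM

0.174 nM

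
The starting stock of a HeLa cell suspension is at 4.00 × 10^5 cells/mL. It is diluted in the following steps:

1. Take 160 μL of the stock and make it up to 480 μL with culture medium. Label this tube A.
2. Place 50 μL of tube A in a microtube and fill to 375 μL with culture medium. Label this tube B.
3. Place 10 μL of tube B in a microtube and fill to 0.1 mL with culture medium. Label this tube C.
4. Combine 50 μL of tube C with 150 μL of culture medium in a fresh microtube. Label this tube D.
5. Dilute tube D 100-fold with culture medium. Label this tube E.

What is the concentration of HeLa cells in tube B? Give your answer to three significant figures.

Step 1: 160 μL brought to 480 μL → factor 480/160 = 3
Step 2: 50 μL brought to 375 μL → factor 375/50 = 7.5
Dilution factor through tube B = 3 × 7.5 = 22.5
[tube B] = 4.00 × 10^5 cells/mL / 22.5 = 1.78 × 10^4 cells/mL

1.78 × 10^4 cells/mL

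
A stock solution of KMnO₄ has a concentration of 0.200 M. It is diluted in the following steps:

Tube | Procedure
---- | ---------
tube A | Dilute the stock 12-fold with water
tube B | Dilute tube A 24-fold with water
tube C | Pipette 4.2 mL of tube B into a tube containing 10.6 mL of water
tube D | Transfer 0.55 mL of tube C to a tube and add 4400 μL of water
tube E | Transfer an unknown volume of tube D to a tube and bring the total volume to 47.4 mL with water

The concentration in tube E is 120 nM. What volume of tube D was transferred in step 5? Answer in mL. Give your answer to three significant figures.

Step 1: 12-fold → factor 12
Step 2: 24-fold → factor 24
Step 3: 4.2 mL + 10.6 mL = 14.8 mL total → factor 14.8/4.2 = 3.5238
Step 4: 0.55 mL + 4400 μL = 4.95 mL total → factor 4.95/0.55 = 9
Step 5: v brought to 47.4 mL → factor = 47.4 mL/v
Product of known-step factors = 9133.7
Overall factor = 0.200 M / (120 nM) = 1.6667 × 10^6
Step-5 factor = 1.6667 × 10^6 / 9133.7 = 182.47
v = 47.4 mL / 182.47 = 0.260 mL

0.260 mL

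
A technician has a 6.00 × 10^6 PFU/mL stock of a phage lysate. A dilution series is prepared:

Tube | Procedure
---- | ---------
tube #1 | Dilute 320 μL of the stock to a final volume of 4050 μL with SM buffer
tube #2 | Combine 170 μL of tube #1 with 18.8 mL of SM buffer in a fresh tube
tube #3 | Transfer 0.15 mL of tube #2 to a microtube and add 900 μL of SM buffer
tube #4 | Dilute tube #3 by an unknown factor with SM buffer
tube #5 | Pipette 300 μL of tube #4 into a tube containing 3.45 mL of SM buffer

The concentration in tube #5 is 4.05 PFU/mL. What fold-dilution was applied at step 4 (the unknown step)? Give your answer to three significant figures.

12.0-fold

Step 1: 320 μL brought to 4050 μL → factor 4050/320 = 12.656
Step 2: 170 μL + 18.8 mL = 18970 μL total → factor 18970/170 = 111.59
Step 3: 0.15 mL + 900 μL = 1.05 mL total → factor 1.05/0.15 = 7
Step 4: unknown factor x
Step 5: 300 μL + 3.45 mL = 3750 μL total → factor 3750/300 = 12.5
Product of known-step factors = 1.2358 × 10^5
Overall factor = 6.00 × 10^6 PFU/mL / (4.05 PFU/mL) = 1.4815 × 10^6
x = 1.4815 × 10^6 / 1.2358 × 10^5 = 12.0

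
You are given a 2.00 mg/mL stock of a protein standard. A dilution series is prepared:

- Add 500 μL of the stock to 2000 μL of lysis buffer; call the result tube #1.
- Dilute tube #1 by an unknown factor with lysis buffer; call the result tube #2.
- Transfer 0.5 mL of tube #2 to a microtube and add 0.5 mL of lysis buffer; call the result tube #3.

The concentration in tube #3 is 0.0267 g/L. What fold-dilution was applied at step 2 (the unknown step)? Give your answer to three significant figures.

Step 1: 500 μL + 2000 μL = 2500 μL total → factor 2500/500 = 5
Step 2: unknown factor x
Step 3: 0.5 mL + 0.5 mL = 1 mL total → factor 1/0.5 = 2
Product of known-step factors = 10
Overall factor = 2.00 mg/mL / (0.0267 g/L) = 74.906
x = 74.906 / 10 = 7.49

7.49-fold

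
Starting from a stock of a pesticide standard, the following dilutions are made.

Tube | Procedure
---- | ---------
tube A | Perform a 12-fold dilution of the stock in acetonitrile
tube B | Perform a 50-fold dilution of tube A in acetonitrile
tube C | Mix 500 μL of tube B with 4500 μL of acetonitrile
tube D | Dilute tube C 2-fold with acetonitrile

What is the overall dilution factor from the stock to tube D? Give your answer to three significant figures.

1.20 × 10^4

Step 1: 12-fold → factor 12
Step 2: 50-fold → factor 50
Step 3: 500 μL + 4500 μL = 5000 μL total → factor 5000/500 = 10
Step 4: 2-fold → factor 2
Overall dilution factor = 12 × 50 × 10 × 2 = 12000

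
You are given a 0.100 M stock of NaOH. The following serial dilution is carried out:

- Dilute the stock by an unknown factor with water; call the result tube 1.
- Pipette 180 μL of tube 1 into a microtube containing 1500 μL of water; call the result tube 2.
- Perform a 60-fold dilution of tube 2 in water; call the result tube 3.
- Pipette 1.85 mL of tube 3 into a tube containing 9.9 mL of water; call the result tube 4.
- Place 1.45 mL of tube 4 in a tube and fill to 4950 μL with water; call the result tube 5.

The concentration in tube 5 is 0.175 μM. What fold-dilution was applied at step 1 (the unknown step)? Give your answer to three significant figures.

47.1-fold

Step 1: unknown factor x
Step 2: 180 μL + 1500 μL = 1680 μL total → factor 1680/180 = 9.3333
Step 3: 60-fold → factor 60
Step 4: 1.85 mL + 9.9 mL = 11.75 mL total → factor 11.75/1.85 = 6.3514
Step 5: 1.45 mL brought to 4950 μL → factor 4.95/1.45 = 3.4138
Product of known-step factors = 12142
Overall factor = 0.100 M / (0.175 μM) = 5.7143 × 10^5
x = 5.7143 × 10^5 / 12142 = 47.1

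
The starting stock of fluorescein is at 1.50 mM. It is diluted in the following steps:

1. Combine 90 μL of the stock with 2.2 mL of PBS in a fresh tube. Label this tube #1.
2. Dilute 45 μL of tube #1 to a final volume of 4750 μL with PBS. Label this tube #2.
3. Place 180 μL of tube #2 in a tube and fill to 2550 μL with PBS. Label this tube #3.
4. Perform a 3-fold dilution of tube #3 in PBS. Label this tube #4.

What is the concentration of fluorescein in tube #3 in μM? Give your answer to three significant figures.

0.0394 μM

Step 1: 90 μL + 2.2 mL = 2290 μL total → factor 2290/90 = 25.444
Step 2: 45 μL brought to 4750 μL → factor 4750/45 = 105.56
Step 3: 180 μL brought to 2550 μL → factor 2550/180 = 14.167
Dilution factor through tube #3 = 25.444 × 105.56 × 14.167 = 38049
[tube #3] = 1.50 mM / 38049 = 3.942 × 10^-5 mM = 0.0394 μM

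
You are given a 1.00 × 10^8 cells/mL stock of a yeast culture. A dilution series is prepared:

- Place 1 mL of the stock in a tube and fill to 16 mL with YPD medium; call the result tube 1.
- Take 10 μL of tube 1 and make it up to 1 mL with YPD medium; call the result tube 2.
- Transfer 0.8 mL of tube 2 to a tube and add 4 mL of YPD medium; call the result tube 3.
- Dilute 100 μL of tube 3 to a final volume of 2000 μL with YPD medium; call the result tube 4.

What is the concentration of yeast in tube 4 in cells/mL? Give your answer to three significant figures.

521 cells/mL

Step 1: 1 mL brought to 16 mL → factor 16/1 = 16
Step 2: 10 μL brought to 1 mL → factor 1000/10 = 100
Step 3: 0.8 mL + 4 mL = 4.8 mL total → factor 4.8/0.8 = 6
Step 4: 100 μL brought to 2000 μL → factor 2000/100 = 20
Overall dilution factor = 16 × 100 × 6 × 20 = 1.92 × 10^5
Final = 1.00 × 10^8 cells/mL / 1.92 × 10^5 = 521 cells/mL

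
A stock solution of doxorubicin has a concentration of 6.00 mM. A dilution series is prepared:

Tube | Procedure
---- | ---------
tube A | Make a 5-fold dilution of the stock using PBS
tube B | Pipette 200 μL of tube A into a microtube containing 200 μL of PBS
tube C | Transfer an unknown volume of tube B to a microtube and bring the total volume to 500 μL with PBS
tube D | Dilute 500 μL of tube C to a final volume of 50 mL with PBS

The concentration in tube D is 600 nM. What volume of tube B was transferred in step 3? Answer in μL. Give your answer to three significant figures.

50.0 μL

Step 1: 5-fold → factor 5
Step 2: 200 μL + 200 μL = 400 μL total → factor 400/200 = 2
Step 3: v brought to 500 μL → factor = 500 μL/v
Step 4: 500 μL brought to 50 mL → factor 50000/500 = 100
Product of known-step factors = 1000
Overall factor = 6.00 mM / (600 nM) = 10000
Step-3 factor = 10000 / 1000 = 10
v = 500 μL / 10 = 50.0 μL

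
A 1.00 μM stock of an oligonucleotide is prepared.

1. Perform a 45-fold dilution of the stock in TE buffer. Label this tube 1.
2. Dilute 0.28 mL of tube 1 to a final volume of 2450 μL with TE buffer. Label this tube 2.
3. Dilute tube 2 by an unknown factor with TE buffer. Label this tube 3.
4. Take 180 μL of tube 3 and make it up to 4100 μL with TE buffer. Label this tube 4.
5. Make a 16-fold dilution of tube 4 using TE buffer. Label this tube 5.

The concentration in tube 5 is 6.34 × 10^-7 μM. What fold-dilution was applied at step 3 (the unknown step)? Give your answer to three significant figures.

Step 1: 45-fold → factor 45
Step 2: 0.28 mL brought to 2450 μL → factor 2.45/0.28 = 8.75
Step 3: unknown factor x
Step 4: 180 μL brought to 4100 μL → factor 4100/180 = 22.778
Step 5: 16-fold → factor 16
Product of known-step factors = 1.435 × 10^5
Overall factor = 1.00 μM / (6.34 × 10^-7 μM) = 1.5773 × 10^6
x = 1.5773 × 10^6 / 1.435 × 10^5 = 11.0

11.0-fold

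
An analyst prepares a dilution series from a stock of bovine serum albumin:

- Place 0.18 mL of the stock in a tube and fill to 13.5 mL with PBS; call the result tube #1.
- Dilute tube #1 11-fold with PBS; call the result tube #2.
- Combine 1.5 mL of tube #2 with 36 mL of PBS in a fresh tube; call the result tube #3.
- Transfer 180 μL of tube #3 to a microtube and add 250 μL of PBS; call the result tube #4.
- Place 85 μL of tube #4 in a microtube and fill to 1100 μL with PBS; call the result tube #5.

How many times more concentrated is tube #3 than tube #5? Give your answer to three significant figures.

Step 1: 0.18 mL brought to 13.5 mL → factor 13.5/0.18 = 75
Step 2: 11-fold → factor 11
Step 3: 1.5 mL + 36 mL = 37.5 mL total → factor 37.5/1.5 = 25
Step 4: 180 μL + 250 μL = 430 μL total → factor 430/180 = 2.3889
Step 5: 85 μL brought to 1100 μL → factor 1100/85 = 12.941
Dilution factor to tube #3 = 20625; to tube #5 = 6.3762 × 10^5
[tube #3]/[tube #5] = (factor to tube #5)/(factor to tube #3) = 6.3762 × 10^5/20625 = 30.9

30.9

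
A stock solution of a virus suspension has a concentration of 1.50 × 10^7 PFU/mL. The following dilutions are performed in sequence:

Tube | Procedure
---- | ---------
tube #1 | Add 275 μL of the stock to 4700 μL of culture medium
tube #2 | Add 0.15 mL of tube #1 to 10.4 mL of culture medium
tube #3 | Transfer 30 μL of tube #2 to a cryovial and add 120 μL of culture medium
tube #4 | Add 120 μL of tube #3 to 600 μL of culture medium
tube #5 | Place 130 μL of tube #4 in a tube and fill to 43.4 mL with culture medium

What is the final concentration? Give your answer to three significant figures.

1.18 PFU/mL

Step 1: 275 μL + 4700 μL = 4975 μL total → factor 4975/275 = 18.091
Step 2: 0.15 mL + 10.4 mL = 10.55 mL total → factor 10.55/0.15 = 70.333
Step 3: 30 μL + 120 μL = 150 μL total → factor 150/30 = 5
Step 4: 120 μL + 600 μL = 720 μL total → factor 720/120 = 6
Step 5: 130 μL brought to 43.4 mL → factor 43400/130 = 333.85
Overall dilution factor = 18.091 × 70.333 × 5 × 6 × 333.85 = 1.2744 × 10^7
Final = 1.50 × 10^7 PFU/mL / 1.2744 × 10^7 = 1.18 PFU/mL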